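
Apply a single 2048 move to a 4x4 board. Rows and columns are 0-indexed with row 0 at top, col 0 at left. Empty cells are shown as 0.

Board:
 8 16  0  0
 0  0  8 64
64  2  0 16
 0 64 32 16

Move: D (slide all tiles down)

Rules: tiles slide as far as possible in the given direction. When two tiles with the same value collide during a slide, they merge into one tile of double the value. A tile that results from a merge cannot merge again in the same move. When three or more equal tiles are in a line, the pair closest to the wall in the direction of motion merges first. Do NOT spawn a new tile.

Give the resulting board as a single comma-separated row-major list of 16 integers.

Answer: 0, 0, 0, 0, 0, 16, 0, 0, 8, 2, 8, 64, 64, 64, 32, 32

Derivation:
Slide down:
col 0: [8, 0, 64, 0] -> [0, 0, 8, 64]
col 1: [16, 0, 2, 64] -> [0, 16, 2, 64]
col 2: [0, 8, 0, 32] -> [0, 0, 8, 32]
col 3: [0, 64, 16, 16] -> [0, 0, 64, 32]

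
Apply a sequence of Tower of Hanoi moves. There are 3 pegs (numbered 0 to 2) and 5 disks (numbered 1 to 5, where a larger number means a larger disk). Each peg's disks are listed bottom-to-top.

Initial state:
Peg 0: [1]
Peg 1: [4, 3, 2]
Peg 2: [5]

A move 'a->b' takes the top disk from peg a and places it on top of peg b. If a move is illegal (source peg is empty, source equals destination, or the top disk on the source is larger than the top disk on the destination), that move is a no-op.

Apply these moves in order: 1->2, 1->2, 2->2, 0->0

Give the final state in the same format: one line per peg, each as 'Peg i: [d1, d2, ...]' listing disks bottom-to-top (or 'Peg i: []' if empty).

After move 1 (1->2):
Peg 0: [1]
Peg 1: [4, 3]
Peg 2: [5, 2]

After move 2 (1->2):
Peg 0: [1]
Peg 1: [4, 3]
Peg 2: [5, 2]

After move 3 (2->2):
Peg 0: [1]
Peg 1: [4, 3]
Peg 2: [5, 2]

After move 4 (0->0):
Peg 0: [1]
Peg 1: [4, 3]
Peg 2: [5, 2]

Answer: Peg 0: [1]
Peg 1: [4, 3]
Peg 2: [5, 2]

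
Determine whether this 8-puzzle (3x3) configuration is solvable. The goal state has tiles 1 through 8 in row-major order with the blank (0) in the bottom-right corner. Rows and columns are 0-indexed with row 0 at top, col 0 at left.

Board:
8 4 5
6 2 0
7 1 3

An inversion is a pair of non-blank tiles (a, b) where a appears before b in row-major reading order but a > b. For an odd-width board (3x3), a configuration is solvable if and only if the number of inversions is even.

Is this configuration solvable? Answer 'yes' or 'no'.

Inversions (pairs i<j in row-major order where tile[i] > tile[j] > 0): 19
19 is odd, so the puzzle is not solvable.

Answer: no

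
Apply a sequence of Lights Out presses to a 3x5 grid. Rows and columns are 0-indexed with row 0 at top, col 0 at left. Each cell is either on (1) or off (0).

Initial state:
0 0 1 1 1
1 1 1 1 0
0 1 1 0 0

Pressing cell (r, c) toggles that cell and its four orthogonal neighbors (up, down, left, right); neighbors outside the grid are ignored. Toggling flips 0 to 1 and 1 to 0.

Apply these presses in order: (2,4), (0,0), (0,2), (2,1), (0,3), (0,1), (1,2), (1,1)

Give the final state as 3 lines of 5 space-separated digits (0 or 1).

After press 1 at (2,4):
0 0 1 1 1
1 1 1 1 1
0 1 1 1 1

After press 2 at (0,0):
1 1 1 1 1
0 1 1 1 1
0 1 1 1 1

After press 3 at (0,2):
1 0 0 0 1
0 1 0 1 1
0 1 1 1 1

After press 4 at (2,1):
1 0 0 0 1
0 0 0 1 1
1 0 0 1 1

After press 5 at (0,3):
1 0 1 1 0
0 0 0 0 1
1 0 0 1 1

After press 6 at (0,1):
0 1 0 1 0
0 1 0 0 1
1 0 0 1 1

After press 7 at (1,2):
0 1 1 1 0
0 0 1 1 1
1 0 1 1 1

After press 8 at (1,1):
0 0 1 1 0
1 1 0 1 1
1 1 1 1 1

Answer: 0 0 1 1 0
1 1 0 1 1
1 1 1 1 1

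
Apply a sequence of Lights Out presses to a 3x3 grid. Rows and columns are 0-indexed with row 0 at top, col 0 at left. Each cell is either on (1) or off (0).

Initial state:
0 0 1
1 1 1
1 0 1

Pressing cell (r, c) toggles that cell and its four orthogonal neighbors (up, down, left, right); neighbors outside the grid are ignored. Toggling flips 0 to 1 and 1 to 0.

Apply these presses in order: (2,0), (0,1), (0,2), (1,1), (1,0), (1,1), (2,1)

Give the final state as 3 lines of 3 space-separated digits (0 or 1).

Answer: 0 0 1
1 0 0
0 0 0

Derivation:
After press 1 at (2,0):
0 0 1
0 1 1
0 1 1

After press 2 at (0,1):
1 1 0
0 0 1
0 1 1

After press 3 at (0,2):
1 0 1
0 0 0
0 1 1

After press 4 at (1,1):
1 1 1
1 1 1
0 0 1

After press 5 at (1,0):
0 1 1
0 0 1
1 0 1

After press 6 at (1,1):
0 0 1
1 1 0
1 1 1

After press 7 at (2,1):
0 0 1
1 0 0
0 0 0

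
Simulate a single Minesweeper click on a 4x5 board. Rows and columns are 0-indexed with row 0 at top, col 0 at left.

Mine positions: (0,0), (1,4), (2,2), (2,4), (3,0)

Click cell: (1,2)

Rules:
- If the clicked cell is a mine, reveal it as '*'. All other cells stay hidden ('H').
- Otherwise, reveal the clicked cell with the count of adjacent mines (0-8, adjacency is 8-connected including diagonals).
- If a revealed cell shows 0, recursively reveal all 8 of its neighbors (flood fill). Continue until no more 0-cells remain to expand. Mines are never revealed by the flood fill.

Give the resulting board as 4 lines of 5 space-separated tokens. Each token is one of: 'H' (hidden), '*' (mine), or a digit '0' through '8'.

H H H H H
H H 1 H H
H H H H H
H H H H H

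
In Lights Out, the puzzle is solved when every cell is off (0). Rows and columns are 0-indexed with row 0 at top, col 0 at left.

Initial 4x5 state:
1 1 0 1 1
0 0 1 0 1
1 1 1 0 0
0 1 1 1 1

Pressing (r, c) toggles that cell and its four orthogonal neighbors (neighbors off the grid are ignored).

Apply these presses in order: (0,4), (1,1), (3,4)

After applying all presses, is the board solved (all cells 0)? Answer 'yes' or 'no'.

Answer: no

Derivation:
After press 1 at (0,4):
1 1 0 0 0
0 0 1 0 0
1 1 1 0 0
0 1 1 1 1

After press 2 at (1,1):
1 0 0 0 0
1 1 0 0 0
1 0 1 0 0
0 1 1 1 1

After press 3 at (3,4):
1 0 0 0 0
1 1 0 0 0
1 0 1 0 1
0 1 1 0 0

Lights still on: 8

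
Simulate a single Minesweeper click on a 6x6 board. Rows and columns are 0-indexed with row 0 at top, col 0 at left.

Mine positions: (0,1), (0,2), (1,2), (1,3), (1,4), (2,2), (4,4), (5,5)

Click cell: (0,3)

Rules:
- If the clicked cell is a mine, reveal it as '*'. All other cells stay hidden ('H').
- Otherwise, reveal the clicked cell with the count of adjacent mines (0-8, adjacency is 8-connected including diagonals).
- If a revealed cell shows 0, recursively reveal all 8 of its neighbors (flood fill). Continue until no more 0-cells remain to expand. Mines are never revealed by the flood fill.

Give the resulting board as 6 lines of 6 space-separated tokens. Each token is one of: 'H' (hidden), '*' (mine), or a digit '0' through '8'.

H H H 4 H H
H H H H H H
H H H H H H
H H H H H H
H H H H H H
H H H H H H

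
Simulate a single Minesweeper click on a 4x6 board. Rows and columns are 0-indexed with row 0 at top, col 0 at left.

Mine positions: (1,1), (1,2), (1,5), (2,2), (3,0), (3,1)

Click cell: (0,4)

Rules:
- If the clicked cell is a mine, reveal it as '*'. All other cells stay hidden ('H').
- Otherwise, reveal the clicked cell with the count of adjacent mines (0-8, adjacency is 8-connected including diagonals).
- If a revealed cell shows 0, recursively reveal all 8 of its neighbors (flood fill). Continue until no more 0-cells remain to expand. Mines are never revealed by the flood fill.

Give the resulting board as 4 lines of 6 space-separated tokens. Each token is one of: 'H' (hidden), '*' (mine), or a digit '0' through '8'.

H H H H 1 H
H H H H H H
H H H H H H
H H H H H H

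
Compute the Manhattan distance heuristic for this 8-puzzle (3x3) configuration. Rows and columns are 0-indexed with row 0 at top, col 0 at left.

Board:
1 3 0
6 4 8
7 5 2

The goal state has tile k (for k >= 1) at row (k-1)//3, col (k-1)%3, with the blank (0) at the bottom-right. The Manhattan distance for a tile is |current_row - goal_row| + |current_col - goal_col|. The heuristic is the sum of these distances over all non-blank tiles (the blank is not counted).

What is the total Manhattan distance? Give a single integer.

Tile 1: (0,0)->(0,0) = 0
Tile 3: (0,1)->(0,2) = 1
Tile 6: (1,0)->(1,2) = 2
Tile 4: (1,1)->(1,0) = 1
Tile 8: (1,2)->(2,1) = 2
Tile 7: (2,0)->(2,0) = 0
Tile 5: (2,1)->(1,1) = 1
Tile 2: (2,2)->(0,1) = 3
Sum: 0 + 1 + 2 + 1 + 2 + 0 + 1 + 3 = 10

Answer: 10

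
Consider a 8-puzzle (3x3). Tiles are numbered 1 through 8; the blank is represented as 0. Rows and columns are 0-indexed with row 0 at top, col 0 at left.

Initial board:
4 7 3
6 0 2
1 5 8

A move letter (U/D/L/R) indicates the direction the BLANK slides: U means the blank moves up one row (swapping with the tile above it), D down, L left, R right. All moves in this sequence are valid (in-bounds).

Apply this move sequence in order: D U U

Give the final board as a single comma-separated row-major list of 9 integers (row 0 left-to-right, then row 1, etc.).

Answer: 4, 0, 3, 6, 7, 2, 1, 5, 8

Derivation:
After move 1 (D):
4 7 3
6 5 2
1 0 8

After move 2 (U):
4 7 3
6 0 2
1 5 8

After move 3 (U):
4 0 3
6 7 2
1 5 8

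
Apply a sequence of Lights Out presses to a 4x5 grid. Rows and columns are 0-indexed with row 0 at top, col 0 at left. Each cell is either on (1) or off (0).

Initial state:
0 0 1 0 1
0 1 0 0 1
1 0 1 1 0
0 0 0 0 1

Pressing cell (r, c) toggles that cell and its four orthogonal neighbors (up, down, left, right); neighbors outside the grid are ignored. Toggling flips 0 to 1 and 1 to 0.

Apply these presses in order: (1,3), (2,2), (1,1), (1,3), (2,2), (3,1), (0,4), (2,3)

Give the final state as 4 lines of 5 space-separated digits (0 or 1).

After press 1 at (1,3):
0 0 1 1 1
0 1 1 1 0
1 0 1 0 0
0 0 0 0 1

After press 2 at (2,2):
0 0 1 1 1
0 1 0 1 0
1 1 0 1 0
0 0 1 0 1

After press 3 at (1,1):
0 1 1 1 1
1 0 1 1 0
1 0 0 1 0
0 0 1 0 1

After press 4 at (1,3):
0 1 1 0 1
1 0 0 0 1
1 0 0 0 0
0 0 1 0 1

After press 5 at (2,2):
0 1 1 0 1
1 0 1 0 1
1 1 1 1 0
0 0 0 0 1

After press 6 at (3,1):
0 1 1 0 1
1 0 1 0 1
1 0 1 1 0
1 1 1 0 1

After press 7 at (0,4):
0 1 1 1 0
1 0 1 0 0
1 0 1 1 0
1 1 1 0 1

After press 8 at (2,3):
0 1 1 1 0
1 0 1 1 0
1 0 0 0 1
1 1 1 1 1

Answer: 0 1 1 1 0
1 0 1 1 0
1 0 0 0 1
1 1 1 1 1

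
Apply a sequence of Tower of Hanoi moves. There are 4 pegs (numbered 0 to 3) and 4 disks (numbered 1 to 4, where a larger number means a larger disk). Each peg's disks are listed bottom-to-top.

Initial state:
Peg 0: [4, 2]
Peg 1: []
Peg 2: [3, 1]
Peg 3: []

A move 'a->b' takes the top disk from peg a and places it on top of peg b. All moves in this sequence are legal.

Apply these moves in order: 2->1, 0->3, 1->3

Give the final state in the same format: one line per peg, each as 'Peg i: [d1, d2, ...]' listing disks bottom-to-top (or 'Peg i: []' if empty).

After move 1 (2->1):
Peg 0: [4, 2]
Peg 1: [1]
Peg 2: [3]
Peg 3: []

After move 2 (0->3):
Peg 0: [4]
Peg 1: [1]
Peg 2: [3]
Peg 3: [2]

After move 3 (1->3):
Peg 0: [4]
Peg 1: []
Peg 2: [3]
Peg 3: [2, 1]

Answer: Peg 0: [4]
Peg 1: []
Peg 2: [3]
Peg 3: [2, 1]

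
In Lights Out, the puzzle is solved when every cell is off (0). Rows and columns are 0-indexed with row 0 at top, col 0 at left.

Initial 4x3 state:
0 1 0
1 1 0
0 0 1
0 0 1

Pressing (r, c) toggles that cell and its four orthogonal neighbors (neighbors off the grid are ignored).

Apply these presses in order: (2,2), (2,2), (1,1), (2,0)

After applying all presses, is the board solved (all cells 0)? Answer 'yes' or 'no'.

Answer: no

Derivation:
After press 1 at (2,2):
0 1 0
1 1 1
0 1 0
0 0 0

After press 2 at (2,2):
0 1 0
1 1 0
0 0 1
0 0 1

After press 3 at (1,1):
0 0 0
0 0 1
0 1 1
0 0 1

After press 4 at (2,0):
0 0 0
1 0 1
1 0 1
1 0 1

Lights still on: 6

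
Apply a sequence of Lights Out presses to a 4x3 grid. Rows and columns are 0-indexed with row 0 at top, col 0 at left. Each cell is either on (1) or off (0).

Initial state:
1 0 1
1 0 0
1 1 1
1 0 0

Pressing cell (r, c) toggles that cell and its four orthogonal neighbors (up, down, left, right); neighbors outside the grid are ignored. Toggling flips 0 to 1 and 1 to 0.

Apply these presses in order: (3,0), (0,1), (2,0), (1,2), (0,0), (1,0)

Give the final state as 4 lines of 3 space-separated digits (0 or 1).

Answer: 0 0 1
0 1 1
0 0 0
1 1 0

Derivation:
After press 1 at (3,0):
1 0 1
1 0 0
0 1 1
0 1 0

After press 2 at (0,1):
0 1 0
1 1 0
0 1 1
0 1 0

After press 3 at (2,0):
0 1 0
0 1 0
1 0 1
1 1 0

After press 4 at (1,2):
0 1 1
0 0 1
1 0 0
1 1 0

After press 5 at (0,0):
1 0 1
1 0 1
1 0 0
1 1 0

After press 6 at (1,0):
0 0 1
0 1 1
0 0 0
1 1 0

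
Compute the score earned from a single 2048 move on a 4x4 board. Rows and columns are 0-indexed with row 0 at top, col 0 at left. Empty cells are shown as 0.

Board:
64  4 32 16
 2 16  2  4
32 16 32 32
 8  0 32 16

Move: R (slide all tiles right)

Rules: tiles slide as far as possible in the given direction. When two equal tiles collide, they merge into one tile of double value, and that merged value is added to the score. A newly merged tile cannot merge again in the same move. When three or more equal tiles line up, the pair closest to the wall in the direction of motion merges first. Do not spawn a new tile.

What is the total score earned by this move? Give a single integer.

Slide right:
row 0: [64, 4, 32, 16] -> [64, 4, 32, 16]  score +0 (running 0)
row 1: [2, 16, 2, 4] -> [2, 16, 2, 4]  score +0 (running 0)
row 2: [32, 16, 32, 32] -> [0, 32, 16, 64]  score +64 (running 64)
row 3: [8, 0, 32, 16] -> [0, 8, 32, 16]  score +0 (running 64)
Board after move:
64  4 32 16
 2 16  2  4
 0 32 16 64
 0  8 32 16

Answer: 64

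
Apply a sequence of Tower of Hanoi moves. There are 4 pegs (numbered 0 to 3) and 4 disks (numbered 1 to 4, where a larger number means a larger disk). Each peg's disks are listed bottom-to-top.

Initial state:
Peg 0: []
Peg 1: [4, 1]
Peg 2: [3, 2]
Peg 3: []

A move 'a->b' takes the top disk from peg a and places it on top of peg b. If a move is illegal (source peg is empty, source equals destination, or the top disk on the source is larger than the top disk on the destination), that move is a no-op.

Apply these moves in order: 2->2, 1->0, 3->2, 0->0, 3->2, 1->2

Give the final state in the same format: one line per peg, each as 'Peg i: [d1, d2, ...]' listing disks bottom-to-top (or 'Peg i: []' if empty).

Answer: Peg 0: [1]
Peg 1: [4]
Peg 2: [3, 2]
Peg 3: []

Derivation:
After move 1 (2->2):
Peg 0: []
Peg 1: [4, 1]
Peg 2: [3, 2]
Peg 3: []

After move 2 (1->0):
Peg 0: [1]
Peg 1: [4]
Peg 2: [3, 2]
Peg 3: []

After move 3 (3->2):
Peg 0: [1]
Peg 1: [4]
Peg 2: [3, 2]
Peg 3: []

After move 4 (0->0):
Peg 0: [1]
Peg 1: [4]
Peg 2: [3, 2]
Peg 3: []

After move 5 (3->2):
Peg 0: [1]
Peg 1: [4]
Peg 2: [3, 2]
Peg 3: []

After move 6 (1->2):
Peg 0: [1]
Peg 1: [4]
Peg 2: [3, 2]
Peg 3: []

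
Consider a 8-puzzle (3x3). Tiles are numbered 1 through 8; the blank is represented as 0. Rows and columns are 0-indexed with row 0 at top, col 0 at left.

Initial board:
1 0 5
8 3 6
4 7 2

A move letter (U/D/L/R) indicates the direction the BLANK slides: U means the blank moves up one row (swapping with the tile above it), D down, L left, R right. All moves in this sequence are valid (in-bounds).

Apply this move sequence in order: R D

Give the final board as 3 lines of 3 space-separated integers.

After move 1 (R):
1 5 0
8 3 6
4 7 2

After move 2 (D):
1 5 6
8 3 0
4 7 2

Answer: 1 5 6
8 3 0
4 7 2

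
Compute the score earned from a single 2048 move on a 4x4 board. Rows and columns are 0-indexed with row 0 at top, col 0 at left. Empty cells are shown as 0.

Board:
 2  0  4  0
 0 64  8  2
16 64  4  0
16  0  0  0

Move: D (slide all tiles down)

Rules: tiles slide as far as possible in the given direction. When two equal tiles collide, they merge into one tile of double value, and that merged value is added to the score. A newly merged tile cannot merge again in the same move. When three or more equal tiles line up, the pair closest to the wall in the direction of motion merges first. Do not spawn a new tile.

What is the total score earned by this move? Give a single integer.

Slide down:
col 0: [2, 0, 16, 16] -> [0, 0, 2, 32]  score +32 (running 32)
col 1: [0, 64, 64, 0] -> [0, 0, 0, 128]  score +128 (running 160)
col 2: [4, 8, 4, 0] -> [0, 4, 8, 4]  score +0 (running 160)
col 3: [0, 2, 0, 0] -> [0, 0, 0, 2]  score +0 (running 160)
Board after move:
  0   0   0   0
  0   0   4   0
  2   0   8   0
 32 128   4   2

Answer: 160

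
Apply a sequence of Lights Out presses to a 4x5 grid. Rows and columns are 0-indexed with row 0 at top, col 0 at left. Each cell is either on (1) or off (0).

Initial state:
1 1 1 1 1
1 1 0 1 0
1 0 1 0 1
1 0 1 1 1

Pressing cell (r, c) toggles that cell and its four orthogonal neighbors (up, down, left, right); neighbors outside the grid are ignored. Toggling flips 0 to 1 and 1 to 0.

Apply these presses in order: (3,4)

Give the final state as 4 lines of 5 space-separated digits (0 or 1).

After press 1 at (3,4):
1 1 1 1 1
1 1 0 1 0
1 0 1 0 0
1 0 1 0 0

Answer: 1 1 1 1 1
1 1 0 1 0
1 0 1 0 0
1 0 1 0 0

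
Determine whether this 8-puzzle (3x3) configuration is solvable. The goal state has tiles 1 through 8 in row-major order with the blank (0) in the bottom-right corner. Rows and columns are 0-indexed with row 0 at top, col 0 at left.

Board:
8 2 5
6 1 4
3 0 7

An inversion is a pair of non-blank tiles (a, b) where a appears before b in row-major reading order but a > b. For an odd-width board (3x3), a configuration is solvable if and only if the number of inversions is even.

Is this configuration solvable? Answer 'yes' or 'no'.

Answer: no

Derivation:
Inversions (pairs i<j in row-major order where tile[i] > tile[j] > 0): 15
15 is odd, so the puzzle is not solvable.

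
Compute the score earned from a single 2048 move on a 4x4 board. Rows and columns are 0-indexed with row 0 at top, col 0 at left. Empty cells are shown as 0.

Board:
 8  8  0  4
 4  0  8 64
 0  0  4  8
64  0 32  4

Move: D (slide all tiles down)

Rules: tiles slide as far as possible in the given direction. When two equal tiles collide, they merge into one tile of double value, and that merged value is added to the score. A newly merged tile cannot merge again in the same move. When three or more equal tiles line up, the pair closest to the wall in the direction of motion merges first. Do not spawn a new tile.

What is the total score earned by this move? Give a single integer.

Answer: 0

Derivation:
Slide down:
col 0: [8, 4, 0, 64] -> [0, 8, 4, 64]  score +0 (running 0)
col 1: [8, 0, 0, 0] -> [0, 0, 0, 8]  score +0 (running 0)
col 2: [0, 8, 4, 32] -> [0, 8, 4, 32]  score +0 (running 0)
col 3: [4, 64, 8, 4] -> [4, 64, 8, 4]  score +0 (running 0)
Board after move:
 0  0  0  4
 8  0  8 64
 4  0  4  8
64  8 32  4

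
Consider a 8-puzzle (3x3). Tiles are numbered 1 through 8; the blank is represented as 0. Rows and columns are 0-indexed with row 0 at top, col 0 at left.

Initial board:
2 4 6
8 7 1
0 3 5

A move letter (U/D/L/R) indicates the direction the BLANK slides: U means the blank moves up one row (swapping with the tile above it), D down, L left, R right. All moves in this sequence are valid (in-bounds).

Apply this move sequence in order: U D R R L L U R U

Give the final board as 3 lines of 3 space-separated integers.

After move 1 (U):
2 4 6
0 7 1
8 3 5

After move 2 (D):
2 4 6
8 7 1
0 3 5

After move 3 (R):
2 4 6
8 7 1
3 0 5

After move 4 (R):
2 4 6
8 7 1
3 5 0

After move 5 (L):
2 4 6
8 7 1
3 0 5

After move 6 (L):
2 4 6
8 7 1
0 3 5

After move 7 (U):
2 4 6
0 7 1
8 3 5

After move 8 (R):
2 4 6
7 0 1
8 3 5

After move 9 (U):
2 0 6
7 4 1
8 3 5

Answer: 2 0 6
7 4 1
8 3 5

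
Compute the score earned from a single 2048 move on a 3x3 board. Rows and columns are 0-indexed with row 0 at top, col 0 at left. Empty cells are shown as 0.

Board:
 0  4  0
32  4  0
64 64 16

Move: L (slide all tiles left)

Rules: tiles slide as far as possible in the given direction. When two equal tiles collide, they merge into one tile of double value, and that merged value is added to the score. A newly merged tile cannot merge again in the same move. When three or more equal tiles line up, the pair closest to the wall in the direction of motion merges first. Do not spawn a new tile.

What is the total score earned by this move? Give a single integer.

Answer: 128

Derivation:
Slide left:
row 0: [0, 4, 0] -> [4, 0, 0]  score +0 (running 0)
row 1: [32, 4, 0] -> [32, 4, 0]  score +0 (running 0)
row 2: [64, 64, 16] -> [128, 16, 0]  score +128 (running 128)
Board after move:
  4   0   0
 32   4   0
128  16   0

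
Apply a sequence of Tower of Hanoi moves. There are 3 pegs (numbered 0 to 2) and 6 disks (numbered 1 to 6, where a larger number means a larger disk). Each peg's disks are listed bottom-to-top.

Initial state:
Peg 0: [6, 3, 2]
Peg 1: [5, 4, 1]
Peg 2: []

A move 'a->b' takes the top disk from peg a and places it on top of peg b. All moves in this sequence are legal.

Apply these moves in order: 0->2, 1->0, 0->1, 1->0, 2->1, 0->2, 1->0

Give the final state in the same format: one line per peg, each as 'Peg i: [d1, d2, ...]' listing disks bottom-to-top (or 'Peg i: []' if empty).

Answer: Peg 0: [6, 3, 2]
Peg 1: [5, 4]
Peg 2: [1]

Derivation:
After move 1 (0->2):
Peg 0: [6, 3]
Peg 1: [5, 4, 1]
Peg 2: [2]

After move 2 (1->0):
Peg 0: [6, 3, 1]
Peg 1: [5, 4]
Peg 2: [2]

After move 3 (0->1):
Peg 0: [6, 3]
Peg 1: [5, 4, 1]
Peg 2: [2]

After move 4 (1->0):
Peg 0: [6, 3, 1]
Peg 1: [5, 4]
Peg 2: [2]

After move 5 (2->1):
Peg 0: [6, 3, 1]
Peg 1: [5, 4, 2]
Peg 2: []

After move 6 (0->2):
Peg 0: [6, 3]
Peg 1: [5, 4, 2]
Peg 2: [1]

After move 7 (1->0):
Peg 0: [6, 3, 2]
Peg 1: [5, 4]
Peg 2: [1]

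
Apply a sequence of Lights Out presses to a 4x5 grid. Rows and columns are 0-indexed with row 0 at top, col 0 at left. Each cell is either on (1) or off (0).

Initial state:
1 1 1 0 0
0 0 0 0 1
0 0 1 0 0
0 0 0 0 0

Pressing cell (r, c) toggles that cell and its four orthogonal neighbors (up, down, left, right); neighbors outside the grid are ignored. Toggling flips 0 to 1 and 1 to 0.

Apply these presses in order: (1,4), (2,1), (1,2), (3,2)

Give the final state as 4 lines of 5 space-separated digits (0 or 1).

Answer: 1 1 0 0 1
0 0 1 0 0
1 1 0 0 1
0 0 1 1 0

Derivation:
After press 1 at (1,4):
1 1 1 0 1
0 0 0 1 0
0 0 1 0 1
0 0 0 0 0

After press 2 at (2,1):
1 1 1 0 1
0 1 0 1 0
1 1 0 0 1
0 1 0 0 0

After press 3 at (1,2):
1 1 0 0 1
0 0 1 0 0
1 1 1 0 1
0 1 0 0 0

After press 4 at (3,2):
1 1 0 0 1
0 0 1 0 0
1 1 0 0 1
0 0 1 1 0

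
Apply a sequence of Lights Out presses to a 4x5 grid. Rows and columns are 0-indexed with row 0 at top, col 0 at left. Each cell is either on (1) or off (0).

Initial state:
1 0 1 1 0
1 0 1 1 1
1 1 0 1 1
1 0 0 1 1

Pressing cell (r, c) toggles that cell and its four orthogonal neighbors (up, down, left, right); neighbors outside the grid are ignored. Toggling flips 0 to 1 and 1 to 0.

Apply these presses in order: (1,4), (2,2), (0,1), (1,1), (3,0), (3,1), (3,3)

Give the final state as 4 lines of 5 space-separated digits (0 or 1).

After press 1 at (1,4):
1 0 1 1 1
1 0 1 0 0
1 1 0 1 0
1 0 0 1 1

After press 2 at (2,2):
1 0 1 1 1
1 0 0 0 0
1 0 1 0 0
1 0 1 1 1

After press 3 at (0,1):
0 1 0 1 1
1 1 0 0 0
1 0 1 0 0
1 0 1 1 1

After press 4 at (1,1):
0 0 0 1 1
0 0 1 0 0
1 1 1 0 0
1 0 1 1 1

After press 5 at (3,0):
0 0 0 1 1
0 0 1 0 0
0 1 1 0 0
0 1 1 1 1

After press 6 at (3,1):
0 0 0 1 1
0 0 1 0 0
0 0 1 0 0
1 0 0 1 1

After press 7 at (3,3):
0 0 0 1 1
0 0 1 0 0
0 0 1 1 0
1 0 1 0 0

Answer: 0 0 0 1 1
0 0 1 0 0
0 0 1 1 0
1 0 1 0 0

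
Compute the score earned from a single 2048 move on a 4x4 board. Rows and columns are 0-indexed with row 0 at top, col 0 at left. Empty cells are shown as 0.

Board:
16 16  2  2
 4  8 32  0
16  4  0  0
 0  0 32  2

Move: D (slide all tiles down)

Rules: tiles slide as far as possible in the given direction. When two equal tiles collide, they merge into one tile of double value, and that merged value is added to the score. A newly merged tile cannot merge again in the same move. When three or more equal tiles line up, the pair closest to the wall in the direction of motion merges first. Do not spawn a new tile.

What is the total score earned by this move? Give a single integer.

Slide down:
col 0: [16, 4, 16, 0] -> [0, 16, 4, 16]  score +0 (running 0)
col 1: [16, 8, 4, 0] -> [0, 16, 8, 4]  score +0 (running 0)
col 2: [2, 32, 0, 32] -> [0, 0, 2, 64]  score +64 (running 64)
col 3: [2, 0, 0, 2] -> [0, 0, 0, 4]  score +4 (running 68)
Board after move:
 0  0  0  0
16 16  0  0
 4  8  2  0
16  4 64  4

Answer: 68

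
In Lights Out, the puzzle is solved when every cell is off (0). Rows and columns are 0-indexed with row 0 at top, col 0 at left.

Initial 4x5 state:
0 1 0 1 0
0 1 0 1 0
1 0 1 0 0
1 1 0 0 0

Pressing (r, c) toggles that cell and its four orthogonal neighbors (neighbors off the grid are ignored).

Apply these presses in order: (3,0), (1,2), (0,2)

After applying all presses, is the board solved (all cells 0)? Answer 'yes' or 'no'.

Answer: yes

Derivation:
After press 1 at (3,0):
0 1 0 1 0
0 1 0 1 0
0 0 1 0 0
0 0 0 0 0

After press 2 at (1,2):
0 1 1 1 0
0 0 1 0 0
0 0 0 0 0
0 0 0 0 0

After press 3 at (0,2):
0 0 0 0 0
0 0 0 0 0
0 0 0 0 0
0 0 0 0 0

Lights still on: 0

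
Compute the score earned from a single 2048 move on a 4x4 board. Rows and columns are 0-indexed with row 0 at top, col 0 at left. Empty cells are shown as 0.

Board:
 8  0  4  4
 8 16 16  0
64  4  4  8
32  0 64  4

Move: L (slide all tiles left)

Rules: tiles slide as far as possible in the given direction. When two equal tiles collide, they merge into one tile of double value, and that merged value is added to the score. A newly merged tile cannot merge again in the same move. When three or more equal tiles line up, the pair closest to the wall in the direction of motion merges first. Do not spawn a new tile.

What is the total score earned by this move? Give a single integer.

Slide left:
row 0: [8, 0, 4, 4] -> [8, 8, 0, 0]  score +8 (running 8)
row 1: [8, 16, 16, 0] -> [8, 32, 0, 0]  score +32 (running 40)
row 2: [64, 4, 4, 8] -> [64, 8, 8, 0]  score +8 (running 48)
row 3: [32, 0, 64, 4] -> [32, 64, 4, 0]  score +0 (running 48)
Board after move:
 8  8  0  0
 8 32  0  0
64  8  8  0
32 64  4  0

Answer: 48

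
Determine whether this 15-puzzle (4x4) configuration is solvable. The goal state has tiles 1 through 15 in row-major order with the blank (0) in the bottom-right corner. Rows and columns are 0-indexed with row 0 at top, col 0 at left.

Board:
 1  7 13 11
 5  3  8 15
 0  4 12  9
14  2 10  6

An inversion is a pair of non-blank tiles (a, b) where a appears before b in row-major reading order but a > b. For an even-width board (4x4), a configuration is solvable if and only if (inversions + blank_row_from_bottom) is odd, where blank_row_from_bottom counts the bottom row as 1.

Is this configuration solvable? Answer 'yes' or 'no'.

Answer: no

Derivation:
Inversions: 48
Blank is in row 2 (0-indexed from top), which is row 2 counting from the bottom (bottom = 1).
48 + 2 = 50, which is even, so the puzzle is not solvable.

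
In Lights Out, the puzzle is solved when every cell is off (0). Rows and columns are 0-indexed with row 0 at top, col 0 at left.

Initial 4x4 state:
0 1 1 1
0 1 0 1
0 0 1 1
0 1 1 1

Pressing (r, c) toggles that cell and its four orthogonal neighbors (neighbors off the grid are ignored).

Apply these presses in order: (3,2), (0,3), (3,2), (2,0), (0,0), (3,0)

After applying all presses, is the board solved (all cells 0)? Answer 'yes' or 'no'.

Answer: no

Derivation:
After press 1 at (3,2):
0 1 1 1
0 1 0 1
0 0 0 1
0 0 0 0

After press 2 at (0,3):
0 1 0 0
0 1 0 0
0 0 0 1
0 0 0 0

After press 3 at (3,2):
0 1 0 0
0 1 0 0
0 0 1 1
0 1 1 1

After press 4 at (2,0):
0 1 0 0
1 1 0 0
1 1 1 1
1 1 1 1

After press 5 at (0,0):
1 0 0 0
0 1 0 0
1 1 1 1
1 1 1 1

After press 6 at (3,0):
1 0 0 0
0 1 0 0
0 1 1 1
0 0 1 1

Lights still on: 7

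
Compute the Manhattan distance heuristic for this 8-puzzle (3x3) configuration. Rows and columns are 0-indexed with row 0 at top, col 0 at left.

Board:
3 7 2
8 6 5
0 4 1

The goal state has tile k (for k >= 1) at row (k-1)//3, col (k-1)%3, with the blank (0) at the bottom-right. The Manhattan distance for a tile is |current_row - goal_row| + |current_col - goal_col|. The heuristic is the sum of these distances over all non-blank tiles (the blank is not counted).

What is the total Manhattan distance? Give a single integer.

Tile 3: (0,0)->(0,2) = 2
Tile 7: (0,1)->(2,0) = 3
Tile 2: (0,2)->(0,1) = 1
Tile 8: (1,0)->(2,1) = 2
Tile 6: (1,1)->(1,2) = 1
Tile 5: (1,2)->(1,1) = 1
Tile 4: (2,1)->(1,0) = 2
Tile 1: (2,2)->(0,0) = 4
Sum: 2 + 3 + 1 + 2 + 1 + 1 + 2 + 4 = 16

Answer: 16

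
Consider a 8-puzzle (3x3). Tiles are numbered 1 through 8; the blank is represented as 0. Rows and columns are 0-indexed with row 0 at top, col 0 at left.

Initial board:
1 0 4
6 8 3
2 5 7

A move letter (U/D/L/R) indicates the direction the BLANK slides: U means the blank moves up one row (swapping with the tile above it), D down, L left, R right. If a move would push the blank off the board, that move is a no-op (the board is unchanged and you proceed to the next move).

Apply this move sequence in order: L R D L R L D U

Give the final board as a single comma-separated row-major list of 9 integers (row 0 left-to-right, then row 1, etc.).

After move 1 (L):
0 1 4
6 8 3
2 5 7

After move 2 (R):
1 0 4
6 8 3
2 5 7

After move 3 (D):
1 8 4
6 0 3
2 5 7

After move 4 (L):
1 8 4
0 6 3
2 5 7

After move 5 (R):
1 8 4
6 0 3
2 5 7

After move 6 (L):
1 8 4
0 6 3
2 5 7

After move 7 (D):
1 8 4
2 6 3
0 5 7

After move 8 (U):
1 8 4
0 6 3
2 5 7

Answer: 1, 8, 4, 0, 6, 3, 2, 5, 7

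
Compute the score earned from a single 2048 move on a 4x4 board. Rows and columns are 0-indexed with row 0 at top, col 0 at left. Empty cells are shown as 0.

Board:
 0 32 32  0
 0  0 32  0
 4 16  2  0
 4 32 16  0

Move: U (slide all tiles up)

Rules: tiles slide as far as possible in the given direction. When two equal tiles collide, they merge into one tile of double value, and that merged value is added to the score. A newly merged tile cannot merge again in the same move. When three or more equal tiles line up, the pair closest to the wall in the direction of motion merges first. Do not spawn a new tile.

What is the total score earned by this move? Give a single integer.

Answer: 72

Derivation:
Slide up:
col 0: [0, 0, 4, 4] -> [8, 0, 0, 0]  score +8 (running 8)
col 1: [32, 0, 16, 32] -> [32, 16, 32, 0]  score +0 (running 8)
col 2: [32, 32, 2, 16] -> [64, 2, 16, 0]  score +64 (running 72)
col 3: [0, 0, 0, 0] -> [0, 0, 0, 0]  score +0 (running 72)
Board after move:
 8 32 64  0
 0 16  2  0
 0 32 16  0
 0  0  0  0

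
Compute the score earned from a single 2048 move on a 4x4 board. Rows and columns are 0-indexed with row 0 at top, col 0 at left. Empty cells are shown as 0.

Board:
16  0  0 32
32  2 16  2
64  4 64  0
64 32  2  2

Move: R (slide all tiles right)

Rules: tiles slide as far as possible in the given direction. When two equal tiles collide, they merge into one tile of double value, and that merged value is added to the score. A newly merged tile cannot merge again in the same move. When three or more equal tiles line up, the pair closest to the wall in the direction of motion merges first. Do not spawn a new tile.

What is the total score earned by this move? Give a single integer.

Slide right:
row 0: [16, 0, 0, 32] -> [0, 0, 16, 32]  score +0 (running 0)
row 1: [32, 2, 16, 2] -> [32, 2, 16, 2]  score +0 (running 0)
row 2: [64, 4, 64, 0] -> [0, 64, 4, 64]  score +0 (running 0)
row 3: [64, 32, 2, 2] -> [0, 64, 32, 4]  score +4 (running 4)
Board after move:
 0  0 16 32
32  2 16  2
 0 64  4 64
 0 64 32  4

Answer: 4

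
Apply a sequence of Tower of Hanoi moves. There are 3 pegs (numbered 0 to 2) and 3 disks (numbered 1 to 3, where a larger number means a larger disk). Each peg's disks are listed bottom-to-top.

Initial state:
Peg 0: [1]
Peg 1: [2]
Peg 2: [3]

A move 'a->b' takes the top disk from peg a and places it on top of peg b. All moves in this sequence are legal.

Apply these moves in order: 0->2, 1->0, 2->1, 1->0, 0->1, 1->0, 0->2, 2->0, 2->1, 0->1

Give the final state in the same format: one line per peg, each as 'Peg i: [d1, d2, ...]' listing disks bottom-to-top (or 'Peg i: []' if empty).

After move 1 (0->2):
Peg 0: []
Peg 1: [2]
Peg 2: [3, 1]

After move 2 (1->0):
Peg 0: [2]
Peg 1: []
Peg 2: [3, 1]

After move 3 (2->1):
Peg 0: [2]
Peg 1: [1]
Peg 2: [3]

After move 4 (1->0):
Peg 0: [2, 1]
Peg 1: []
Peg 2: [3]

After move 5 (0->1):
Peg 0: [2]
Peg 1: [1]
Peg 2: [3]

After move 6 (1->0):
Peg 0: [2, 1]
Peg 1: []
Peg 2: [3]

After move 7 (0->2):
Peg 0: [2]
Peg 1: []
Peg 2: [3, 1]

After move 8 (2->0):
Peg 0: [2, 1]
Peg 1: []
Peg 2: [3]

After move 9 (2->1):
Peg 0: [2, 1]
Peg 1: [3]
Peg 2: []

After move 10 (0->1):
Peg 0: [2]
Peg 1: [3, 1]
Peg 2: []

Answer: Peg 0: [2]
Peg 1: [3, 1]
Peg 2: []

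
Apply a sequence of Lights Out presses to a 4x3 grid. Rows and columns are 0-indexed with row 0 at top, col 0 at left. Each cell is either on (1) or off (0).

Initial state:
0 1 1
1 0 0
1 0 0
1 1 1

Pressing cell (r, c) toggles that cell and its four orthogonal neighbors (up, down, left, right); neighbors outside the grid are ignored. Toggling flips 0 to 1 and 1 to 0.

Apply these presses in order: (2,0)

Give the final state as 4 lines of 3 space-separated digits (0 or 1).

Answer: 0 1 1
0 0 0
0 1 0
0 1 1

Derivation:
After press 1 at (2,0):
0 1 1
0 0 0
0 1 0
0 1 1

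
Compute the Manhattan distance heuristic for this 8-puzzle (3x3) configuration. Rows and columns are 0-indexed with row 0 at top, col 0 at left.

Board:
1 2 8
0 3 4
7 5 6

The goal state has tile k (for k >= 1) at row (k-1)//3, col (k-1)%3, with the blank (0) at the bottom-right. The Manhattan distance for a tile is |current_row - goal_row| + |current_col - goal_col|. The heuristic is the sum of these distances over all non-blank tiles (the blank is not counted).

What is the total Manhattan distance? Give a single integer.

Answer: 9

Derivation:
Tile 1: at (0,0), goal (0,0), distance |0-0|+|0-0| = 0
Tile 2: at (0,1), goal (0,1), distance |0-0|+|1-1| = 0
Tile 8: at (0,2), goal (2,1), distance |0-2|+|2-1| = 3
Tile 3: at (1,1), goal (0,2), distance |1-0|+|1-2| = 2
Tile 4: at (1,2), goal (1,0), distance |1-1|+|2-0| = 2
Tile 7: at (2,0), goal (2,0), distance |2-2|+|0-0| = 0
Tile 5: at (2,1), goal (1,1), distance |2-1|+|1-1| = 1
Tile 6: at (2,2), goal (1,2), distance |2-1|+|2-2| = 1
Sum: 0 + 0 + 3 + 2 + 2 + 0 + 1 + 1 = 9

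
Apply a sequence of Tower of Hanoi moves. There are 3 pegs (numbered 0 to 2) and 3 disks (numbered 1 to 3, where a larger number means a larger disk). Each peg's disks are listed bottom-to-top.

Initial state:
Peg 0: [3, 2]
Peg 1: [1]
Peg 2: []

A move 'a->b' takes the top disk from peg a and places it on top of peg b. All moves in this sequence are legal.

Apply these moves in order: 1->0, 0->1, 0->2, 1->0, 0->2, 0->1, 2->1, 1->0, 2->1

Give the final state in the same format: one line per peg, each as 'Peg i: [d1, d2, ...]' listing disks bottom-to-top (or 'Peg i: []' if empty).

After move 1 (1->0):
Peg 0: [3, 2, 1]
Peg 1: []
Peg 2: []

After move 2 (0->1):
Peg 0: [3, 2]
Peg 1: [1]
Peg 2: []

After move 3 (0->2):
Peg 0: [3]
Peg 1: [1]
Peg 2: [2]

After move 4 (1->0):
Peg 0: [3, 1]
Peg 1: []
Peg 2: [2]

After move 5 (0->2):
Peg 0: [3]
Peg 1: []
Peg 2: [2, 1]

After move 6 (0->1):
Peg 0: []
Peg 1: [3]
Peg 2: [2, 1]

After move 7 (2->1):
Peg 0: []
Peg 1: [3, 1]
Peg 2: [2]

After move 8 (1->0):
Peg 0: [1]
Peg 1: [3]
Peg 2: [2]

After move 9 (2->1):
Peg 0: [1]
Peg 1: [3, 2]
Peg 2: []

Answer: Peg 0: [1]
Peg 1: [3, 2]
Peg 2: []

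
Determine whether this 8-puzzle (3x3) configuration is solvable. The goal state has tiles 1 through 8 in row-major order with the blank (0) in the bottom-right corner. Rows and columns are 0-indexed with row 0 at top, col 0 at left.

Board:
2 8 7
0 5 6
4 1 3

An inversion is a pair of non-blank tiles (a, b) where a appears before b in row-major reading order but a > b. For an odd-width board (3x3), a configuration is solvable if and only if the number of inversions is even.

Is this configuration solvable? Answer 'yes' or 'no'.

Inversions (pairs i<j in row-major order where tile[i] > tile[j] > 0): 20
20 is even, so the puzzle is solvable.

Answer: yes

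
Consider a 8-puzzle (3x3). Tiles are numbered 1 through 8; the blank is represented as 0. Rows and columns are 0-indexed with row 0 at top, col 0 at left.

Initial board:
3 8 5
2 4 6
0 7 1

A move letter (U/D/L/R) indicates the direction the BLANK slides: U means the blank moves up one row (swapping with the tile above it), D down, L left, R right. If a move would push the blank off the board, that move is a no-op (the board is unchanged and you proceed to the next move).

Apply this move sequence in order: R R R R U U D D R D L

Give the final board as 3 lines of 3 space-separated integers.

After move 1 (R):
3 8 5
2 4 6
7 0 1

After move 2 (R):
3 8 5
2 4 6
7 1 0

After move 3 (R):
3 8 5
2 4 6
7 1 0

After move 4 (R):
3 8 5
2 4 6
7 1 0

After move 5 (U):
3 8 5
2 4 0
7 1 6

After move 6 (U):
3 8 0
2 4 5
7 1 6

After move 7 (D):
3 8 5
2 4 0
7 1 6

After move 8 (D):
3 8 5
2 4 6
7 1 0

After move 9 (R):
3 8 5
2 4 6
7 1 0

After move 10 (D):
3 8 5
2 4 6
7 1 0

After move 11 (L):
3 8 5
2 4 6
7 0 1

Answer: 3 8 5
2 4 6
7 0 1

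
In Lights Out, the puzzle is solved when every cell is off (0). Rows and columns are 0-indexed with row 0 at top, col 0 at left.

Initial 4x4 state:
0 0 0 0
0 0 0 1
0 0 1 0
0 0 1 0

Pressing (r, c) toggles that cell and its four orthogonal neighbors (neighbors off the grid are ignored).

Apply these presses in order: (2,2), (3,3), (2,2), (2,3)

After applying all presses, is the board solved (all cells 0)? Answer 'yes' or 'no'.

Answer: yes

Derivation:
After press 1 at (2,2):
0 0 0 0
0 0 1 1
0 1 0 1
0 0 0 0

After press 2 at (3,3):
0 0 0 0
0 0 1 1
0 1 0 0
0 0 1 1

After press 3 at (2,2):
0 0 0 0
0 0 0 1
0 0 1 1
0 0 0 1

After press 4 at (2,3):
0 0 0 0
0 0 0 0
0 0 0 0
0 0 0 0

Lights still on: 0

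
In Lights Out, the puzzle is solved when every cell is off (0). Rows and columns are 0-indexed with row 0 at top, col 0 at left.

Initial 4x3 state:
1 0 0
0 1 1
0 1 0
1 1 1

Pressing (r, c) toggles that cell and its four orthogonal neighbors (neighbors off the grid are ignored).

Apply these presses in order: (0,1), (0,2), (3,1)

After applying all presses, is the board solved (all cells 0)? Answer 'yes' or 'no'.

After press 1 at (0,1):
0 1 1
0 0 1
0 1 0
1 1 1

After press 2 at (0,2):
0 0 0
0 0 0
0 1 0
1 1 1

After press 3 at (3,1):
0 0 0
0 0 0
0 0 0
0 0 0

Lights still on: 0

Answer: yes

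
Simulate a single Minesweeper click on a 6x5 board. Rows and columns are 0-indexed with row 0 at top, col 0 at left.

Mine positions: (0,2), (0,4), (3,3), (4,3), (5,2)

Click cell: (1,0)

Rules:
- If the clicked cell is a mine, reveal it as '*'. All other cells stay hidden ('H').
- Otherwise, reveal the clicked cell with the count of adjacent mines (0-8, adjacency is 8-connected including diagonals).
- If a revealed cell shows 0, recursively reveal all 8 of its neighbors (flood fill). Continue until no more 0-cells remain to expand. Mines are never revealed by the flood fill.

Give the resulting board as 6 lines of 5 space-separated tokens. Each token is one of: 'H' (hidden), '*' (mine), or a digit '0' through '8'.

0 1 H H H
0 1 1 H H
0 0 1 H H
0 0 2 H H
0 1 3 H H
0 1 H H H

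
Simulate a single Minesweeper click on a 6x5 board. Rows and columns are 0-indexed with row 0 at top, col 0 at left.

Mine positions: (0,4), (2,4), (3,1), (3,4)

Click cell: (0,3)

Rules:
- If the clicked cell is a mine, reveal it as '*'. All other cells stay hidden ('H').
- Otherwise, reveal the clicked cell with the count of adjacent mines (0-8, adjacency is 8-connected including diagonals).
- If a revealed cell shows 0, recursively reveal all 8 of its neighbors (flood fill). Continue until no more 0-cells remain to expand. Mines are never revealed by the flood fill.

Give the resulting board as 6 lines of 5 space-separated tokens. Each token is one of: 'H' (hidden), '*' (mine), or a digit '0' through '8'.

H H H 1 H
H H H H H
H H H H H
H H H H H
H H H H H
H H H H H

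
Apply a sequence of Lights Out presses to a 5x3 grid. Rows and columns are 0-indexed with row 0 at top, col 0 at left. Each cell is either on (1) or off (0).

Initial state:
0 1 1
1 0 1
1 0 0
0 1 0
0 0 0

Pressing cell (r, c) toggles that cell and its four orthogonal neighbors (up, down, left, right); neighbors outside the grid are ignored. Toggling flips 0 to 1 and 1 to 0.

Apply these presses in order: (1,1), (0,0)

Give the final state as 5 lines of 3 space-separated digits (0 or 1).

After press 1 at (1,1):
0 0 1
0 1 0
1 1 0
0 1 0
0 0 0

After press 2 at (0,0):
1 1 1
1 1 0
1 1 0
0 1 0
0 0 0

Answer: 1 1 1
1 1 0
1 1 0
0 1 0
0 0 0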